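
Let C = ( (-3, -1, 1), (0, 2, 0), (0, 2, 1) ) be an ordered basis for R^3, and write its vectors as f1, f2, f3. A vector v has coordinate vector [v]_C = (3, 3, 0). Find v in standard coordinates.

(-9, 3, 3)

The coordinates say v = 3f1 + 3f2 + 0·f3; adding the scaled basis vectors gives (-9, 3, 3).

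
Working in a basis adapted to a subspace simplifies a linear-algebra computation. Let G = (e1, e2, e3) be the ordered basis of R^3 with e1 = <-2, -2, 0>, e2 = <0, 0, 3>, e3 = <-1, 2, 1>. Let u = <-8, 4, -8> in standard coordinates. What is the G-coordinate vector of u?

<2, -4, 4>

[u]_G is the unique c with M c = u, where M has columns e1, ..., e3.
Gaussian elimination on [M | u] yields c = (2, -4, 4).
Check: 2e1 - 4e2 + 4e3 = <-8, 4, -8>.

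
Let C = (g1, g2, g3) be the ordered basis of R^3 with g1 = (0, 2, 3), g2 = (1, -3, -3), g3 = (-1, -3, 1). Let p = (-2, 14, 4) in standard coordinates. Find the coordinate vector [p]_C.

[p]_C is the unique c with M c = p, where M has columns g1, ..., g3.
Solving this 3x3 system gives c = (-2, -4, -2).
Check: -2g1 - 4g2 - 2g3 = (-2, 14, 4).

(-2, -4, -2)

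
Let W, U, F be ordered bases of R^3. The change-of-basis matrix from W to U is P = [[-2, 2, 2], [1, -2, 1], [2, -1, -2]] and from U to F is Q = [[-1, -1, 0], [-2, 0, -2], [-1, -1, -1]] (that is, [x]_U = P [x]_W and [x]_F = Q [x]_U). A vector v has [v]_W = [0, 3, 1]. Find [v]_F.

[-3, -6, 2]

Composing the changes, [v]_F = Q P [v]_W.
Q P = [[1, 0, -3], [0, -2, 0], [-1, 1, -1]]; applying this to [0, 3, 1] gives [-3, -6, 2].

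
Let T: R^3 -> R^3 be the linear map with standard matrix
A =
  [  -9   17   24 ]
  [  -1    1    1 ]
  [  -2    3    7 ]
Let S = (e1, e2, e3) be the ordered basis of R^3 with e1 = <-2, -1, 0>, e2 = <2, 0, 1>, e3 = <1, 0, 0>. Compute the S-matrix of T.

[[-1, 1, 1], [1, 3, -2], [-3, 2, -3]]

With P the matrix whose columns are e1, ..., e3, [T]_S = P^(-1) A P.
Column by column: T(e1) = A e1 = <1, 1, 1>; its S-coordinates <-1, 1, -3> give column 1.
Continuing for each basis vector yields [T]_S = [[-1, 1, 1], [1, 3, -2], [-3, 2, -3]].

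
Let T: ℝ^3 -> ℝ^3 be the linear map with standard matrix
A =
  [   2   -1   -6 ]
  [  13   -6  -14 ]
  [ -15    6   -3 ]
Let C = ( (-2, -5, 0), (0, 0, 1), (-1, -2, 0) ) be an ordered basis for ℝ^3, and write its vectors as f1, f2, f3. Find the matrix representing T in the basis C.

[[-2, 2, 1], [0, -3, 3], [3, 2, -2]]

The j-th column of [T]_C is [T(fj)]_C.
T(f1) = A f1 = (1, 4, 0) = -2f1 + 0·f2 + 3f3, so column 1 is (-2, 0, 3).
Repeating for f2, f3 and assembling the columns gives [[-2, 2, 1], [0, -3, 3], [3, 2, -2]].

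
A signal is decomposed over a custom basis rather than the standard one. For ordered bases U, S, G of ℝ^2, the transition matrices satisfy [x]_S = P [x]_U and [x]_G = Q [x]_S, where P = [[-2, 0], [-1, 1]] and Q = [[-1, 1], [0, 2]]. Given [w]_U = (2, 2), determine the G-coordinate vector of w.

Composing the changes, [w]_G = Q P [w]_U.
Q P = [[1, 1], [-2, 2]]; applying this to (2, 2) gives (4, 0).

(4, 0)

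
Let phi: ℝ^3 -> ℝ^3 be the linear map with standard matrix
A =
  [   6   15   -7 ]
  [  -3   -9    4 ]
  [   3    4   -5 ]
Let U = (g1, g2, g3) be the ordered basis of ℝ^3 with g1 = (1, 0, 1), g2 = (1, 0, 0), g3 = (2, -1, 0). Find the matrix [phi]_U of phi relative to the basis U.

[[-2, 3, 2], [3, -3, 1], [-1, 3, -3]]

Let P have columns g1, ..., g3. Then [phi]_U = P^(-1) A P.
Here det P = -1, so P^(-1) is integer; computing A P first and then P^(-1)(A P) gives [[-2, 3, 2], [3, -3, 1], [-1, 3, -3]].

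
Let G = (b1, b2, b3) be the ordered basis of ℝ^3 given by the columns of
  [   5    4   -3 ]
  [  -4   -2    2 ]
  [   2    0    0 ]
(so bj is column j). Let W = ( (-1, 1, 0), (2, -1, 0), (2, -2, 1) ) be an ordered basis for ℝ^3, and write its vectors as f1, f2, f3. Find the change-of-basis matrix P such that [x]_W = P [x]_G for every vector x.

Column j of P is [bj]_W, since P maps G-coordinates to W-coordinates.
Expressing b1 in W: b1 = f1 + f2 + 2f3, so column 1 of P is (1, 1, 2).
Doing the same for each bj gives P = [[1, 0, 1], [1, 2, -1], [2, 0, 0]].

[[1, 0, 1], [1, 2, -1], [2, 0, 0]]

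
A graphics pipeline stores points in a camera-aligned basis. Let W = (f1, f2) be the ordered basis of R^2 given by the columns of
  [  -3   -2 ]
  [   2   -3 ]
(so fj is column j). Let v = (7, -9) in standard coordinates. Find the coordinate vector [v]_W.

[v]_W is the unique c with M c = v, where M has columns f1, f2.
System: -3c_1 - 2c_2 = 7, 2c_1 - 3c_2 = -9; solving gives c_1 = -3, c_2 = 1.
Check: -3f1 + f2 = (7, -9).

(-3, 1)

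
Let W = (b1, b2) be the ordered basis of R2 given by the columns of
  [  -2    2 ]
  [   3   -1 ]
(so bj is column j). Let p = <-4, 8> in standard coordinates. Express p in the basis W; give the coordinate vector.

<3, 1>

Write p = c_1 b1 + c_2 b2 and solve for the c_i.
System: -2c_1 + 2c_2 = -4, 3c_1 - c_2 = 8; solving gives c_1 = 3, c_2 = 1.
Check: 3b1 + b2 = <-4, 8>.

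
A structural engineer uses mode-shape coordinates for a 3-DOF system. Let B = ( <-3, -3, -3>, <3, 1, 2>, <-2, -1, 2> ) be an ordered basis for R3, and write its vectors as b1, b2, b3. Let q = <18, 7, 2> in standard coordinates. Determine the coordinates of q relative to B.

<0, 4, -3>

We seek scalars with c_1 b1 + ... + c_3 b3 = q; equivalently solve M c = q where the columns of M are b1, ..., b3.
Gaussian elimination on [M | q] yields c = (0, 4, -3).
Check: 0·b1 + 4b2 - 3b3 = <18, 7, 2>.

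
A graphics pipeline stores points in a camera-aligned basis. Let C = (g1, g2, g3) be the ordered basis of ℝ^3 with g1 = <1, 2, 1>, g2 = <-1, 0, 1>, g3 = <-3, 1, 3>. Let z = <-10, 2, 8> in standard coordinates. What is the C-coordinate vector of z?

[z]_C is the unique c with M c = z, where M has columns g1, ..., g3.
Solving this 3x3 system gives c = (-1, -3, 4).
Check: -g1 - 3g2 + 4g3 = <-10, 2, 8>.

<-1, -3, 4>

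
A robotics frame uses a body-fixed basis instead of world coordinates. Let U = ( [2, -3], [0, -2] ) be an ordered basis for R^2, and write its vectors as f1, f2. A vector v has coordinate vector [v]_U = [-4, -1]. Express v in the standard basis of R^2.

v = M [v]_U, where M has columns f1, f2.
Carrying out the matrix-vector product, v = [-8, 14].

[-8, 14]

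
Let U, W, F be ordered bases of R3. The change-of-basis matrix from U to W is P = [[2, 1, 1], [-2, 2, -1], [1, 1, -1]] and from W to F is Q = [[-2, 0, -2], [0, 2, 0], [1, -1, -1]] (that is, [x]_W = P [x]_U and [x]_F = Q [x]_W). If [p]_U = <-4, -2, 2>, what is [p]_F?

<32, 4, -2>

First [p]_W = P [p]_U = <-8, 2, -8>.
Then [p]_F = Q [p]_W = <32, 4, -2>.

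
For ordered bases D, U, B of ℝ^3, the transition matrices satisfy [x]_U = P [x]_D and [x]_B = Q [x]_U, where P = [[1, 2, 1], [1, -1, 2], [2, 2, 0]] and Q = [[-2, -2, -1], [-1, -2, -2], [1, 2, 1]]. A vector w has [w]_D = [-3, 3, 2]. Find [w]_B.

Apply P to get U-coordinates [5, -2, 0], then Q to get B-coordinates.
The result is [w]_B = [-6, -1, 1].

[-6, -1, 1]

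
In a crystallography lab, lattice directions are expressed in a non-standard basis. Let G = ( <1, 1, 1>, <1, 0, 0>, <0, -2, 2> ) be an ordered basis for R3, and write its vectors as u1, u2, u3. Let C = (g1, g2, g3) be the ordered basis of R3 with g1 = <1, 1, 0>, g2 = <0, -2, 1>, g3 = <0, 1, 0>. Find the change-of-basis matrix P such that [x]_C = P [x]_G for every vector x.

[[1, 1, 0], [1, 0, 2], [2, -1, 2]]

Take x = uj: its G-coordinates are the j-th standard unit vector, so P e_j — column j of P — equals [uj]_C.
u1 = g1 + g2 + 2g3, giving column 1 = <1, 1, 2>; repeating for each j gives P = [[1, 1, 0], [1, 0, 2], [2, -1, 2]].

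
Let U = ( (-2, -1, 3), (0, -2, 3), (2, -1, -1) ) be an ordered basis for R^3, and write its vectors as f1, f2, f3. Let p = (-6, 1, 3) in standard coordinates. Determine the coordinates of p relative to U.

(3, -2, 0)

[p]_U is the unique c with M c = p, where M has columns f1, ..., f3.
Gaussian elimination on [M | p] yields c = (3, -2, 0).
Check: 3f1 - 2f2 + 0·f3 = (-6, 1, 3).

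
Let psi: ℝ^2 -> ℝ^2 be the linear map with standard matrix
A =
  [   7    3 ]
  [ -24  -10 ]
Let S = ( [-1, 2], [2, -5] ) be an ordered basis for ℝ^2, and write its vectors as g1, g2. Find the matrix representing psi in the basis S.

[[-3, 1], [-2, 0]]

The j-th column of [psi]_S is [psi(gj)]_S.
psi(g1) = A g1 = [-1, 4] = -3g1 - 2g2, so column 1 is [-3, -2].
Repeating for g2 and assembling the columns gives [[-3, 1], [-2, 0]].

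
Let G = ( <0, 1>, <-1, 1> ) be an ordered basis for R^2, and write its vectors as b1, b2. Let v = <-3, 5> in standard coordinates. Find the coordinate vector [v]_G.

<2, 3>

[v]_G is the unique c with M c = v, where M has columns b1, b2.
System: 0c_1 - c_2 = -3, c_1 + c_2 = 5; solving gives c_1 = 2, c_2 = 3.
Check: 2b1 + 3b2 = <-3, 5>.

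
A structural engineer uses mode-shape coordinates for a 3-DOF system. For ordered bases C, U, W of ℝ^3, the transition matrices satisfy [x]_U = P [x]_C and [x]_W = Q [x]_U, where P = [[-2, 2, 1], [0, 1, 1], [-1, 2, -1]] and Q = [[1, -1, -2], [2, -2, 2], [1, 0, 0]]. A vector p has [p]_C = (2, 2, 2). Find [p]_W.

(-2, -4, 2)

Composing the changes, [p]_W = Q P [p]_C.
Q P = [[0, -3, 2], [-6, 6, -2], [-2, 2, 1]]; applying this to (2, 2, 2) gives (-2, -4, 2).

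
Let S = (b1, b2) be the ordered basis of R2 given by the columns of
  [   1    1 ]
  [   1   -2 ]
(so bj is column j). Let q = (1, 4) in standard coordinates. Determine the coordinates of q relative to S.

(2, -1)

We seek scalars with c_1 b1 + c_2 b2 = q; equivalently solve M c = q where the columns of M are b1, b2.
System: c_1 + c_2 = 1, c_1 - 2c_2 = 4; solving gives c_1 = 2, c_2 = -1.
Check: 2b1 - b2 = (1, 4).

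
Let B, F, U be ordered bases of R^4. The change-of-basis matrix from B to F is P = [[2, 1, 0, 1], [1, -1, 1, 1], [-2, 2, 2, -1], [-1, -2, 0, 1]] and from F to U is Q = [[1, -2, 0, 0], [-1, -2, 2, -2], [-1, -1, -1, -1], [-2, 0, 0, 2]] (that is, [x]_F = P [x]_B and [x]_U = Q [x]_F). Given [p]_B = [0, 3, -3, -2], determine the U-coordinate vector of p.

[17, 35, 13, -18]

Apply P to get F-coordinates [1, -8, 2, -8], then Q to get U-coordinates.
The result is [p]_U = [17, 35, 13, -18].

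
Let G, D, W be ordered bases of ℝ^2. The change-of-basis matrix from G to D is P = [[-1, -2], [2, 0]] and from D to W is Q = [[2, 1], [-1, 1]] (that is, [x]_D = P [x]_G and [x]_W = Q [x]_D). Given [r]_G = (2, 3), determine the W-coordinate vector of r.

Apply P to get D-coordinates (-8, 4), then Q to get W-coordinates.
The result is [r]_W = (-12, 12).

(-12, 12)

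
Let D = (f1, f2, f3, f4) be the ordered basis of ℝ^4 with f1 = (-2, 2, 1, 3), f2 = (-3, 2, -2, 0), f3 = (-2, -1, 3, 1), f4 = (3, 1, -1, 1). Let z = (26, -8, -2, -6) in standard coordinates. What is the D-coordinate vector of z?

[z]_D is the unique c with M c = z, where M has columns f1, ..., f4.
Gaussian elimination on [M | z] yields c = (-2, -4, -2, 2).
Check: -2f1 - 4f2 - 2f3 + 2f4 = (26, -8, -2, -6).

(-2, -4, -2, 2)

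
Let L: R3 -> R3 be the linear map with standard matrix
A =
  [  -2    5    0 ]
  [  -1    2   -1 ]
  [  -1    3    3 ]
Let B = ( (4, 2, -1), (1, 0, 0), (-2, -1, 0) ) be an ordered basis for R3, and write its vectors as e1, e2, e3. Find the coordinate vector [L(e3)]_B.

Compute L(e3) = A e3 = (-1, 0, -1) in standard coordinates.
Then write this in B-coordinates: solve for y in y_1 e1 + ... + y_3 e3 = (-1, 0, -1).
This gives y = (1, -1, 2), which is column 3 of [L]_B.

(1, -1, 2)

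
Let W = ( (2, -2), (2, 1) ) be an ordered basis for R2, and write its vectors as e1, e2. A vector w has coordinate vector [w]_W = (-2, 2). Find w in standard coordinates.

By definition w = -2e1 + 2e2.
Summing componentwise gives (0, 6).

(0, 6)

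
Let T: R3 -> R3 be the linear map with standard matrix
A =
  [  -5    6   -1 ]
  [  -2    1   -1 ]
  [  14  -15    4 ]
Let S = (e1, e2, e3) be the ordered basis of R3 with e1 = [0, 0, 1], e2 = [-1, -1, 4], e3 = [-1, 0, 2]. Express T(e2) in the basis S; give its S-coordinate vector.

Compute T(e2) = A e2 = [-5, -3, 17] in standard coordinates.
Then write this in S-coordinates: solve for y in y_1 e1 + ... + y_3 e3 = [-5, -3, 17].
This gives y = [1, 3, 2], which is column 2 of [T]_S.

[1, 3, 2]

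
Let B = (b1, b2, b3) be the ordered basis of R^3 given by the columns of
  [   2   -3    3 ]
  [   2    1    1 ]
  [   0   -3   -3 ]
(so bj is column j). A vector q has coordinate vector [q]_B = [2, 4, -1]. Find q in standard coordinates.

[-11, 7, -9]

The coordinates say q = 2b1 + 4b2 - b3; adding the scaled basis vectors gives [-11, 7, -9].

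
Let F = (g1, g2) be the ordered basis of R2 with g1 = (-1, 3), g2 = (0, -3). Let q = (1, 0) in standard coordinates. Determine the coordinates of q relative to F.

Write q = c_1 g1 + c_2 g2 and solve for the c_i.
System: -c_1 + 0c_2 = 1, 3c_1 - 3c_2 = 0; solving gives c_1 = -1, c_2 = -1.
Check: -g1 - g2 = (1, 0).

(-1, -1)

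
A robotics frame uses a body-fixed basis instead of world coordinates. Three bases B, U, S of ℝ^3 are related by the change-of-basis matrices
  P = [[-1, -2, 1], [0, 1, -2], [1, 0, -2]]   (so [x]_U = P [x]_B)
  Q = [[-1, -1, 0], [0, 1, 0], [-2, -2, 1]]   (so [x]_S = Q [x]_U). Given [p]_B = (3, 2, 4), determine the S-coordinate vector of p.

Composing the changes, [p]_S = Q P [p]_B.
Q P = [[1, 1, 1], [0, 1, -2], [3, 2, 0]]; applying this to (3, 2, 4) gives (9, -6, 13).

(9, -6, 13)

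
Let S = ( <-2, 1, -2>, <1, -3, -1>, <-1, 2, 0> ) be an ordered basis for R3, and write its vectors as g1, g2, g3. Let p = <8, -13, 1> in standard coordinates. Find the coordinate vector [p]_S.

<-2, 3, -1>

We seek scalars with c_1 g1 + ... + c_3 g3 = p; equivalently solve M c = p where the columns of M are g1, ..., g3.
Gaussian elimination on [M | p] yields c = (-2, 3, -1).
Check: -2g1 + 3g2 - g3 = <8, -13, 1>.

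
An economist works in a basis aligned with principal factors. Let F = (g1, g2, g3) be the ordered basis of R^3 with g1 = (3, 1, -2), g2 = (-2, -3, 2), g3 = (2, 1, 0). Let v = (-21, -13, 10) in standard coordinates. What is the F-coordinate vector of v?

Write v = c_1 g1 + ... + c_3 g3 and solve for the c_i.
Solving this 3x3 system gives c = (-3, 2, -4).
Check: -3g1 + 2g2 - 4g3 = (-21, -13, 10).

(-3, 2, -4)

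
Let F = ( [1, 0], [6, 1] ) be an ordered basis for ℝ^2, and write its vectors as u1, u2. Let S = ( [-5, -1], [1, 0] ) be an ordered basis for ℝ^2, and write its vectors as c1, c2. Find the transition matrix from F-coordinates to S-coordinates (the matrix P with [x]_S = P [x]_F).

Take x = uj: its F-coordinates are the j-th standard unit vector, so P e_j — column j of P — equals [uj]_S.
u1 = 0·c1 + c2, giving column 1 = [0, 1]; repeating for each j gives P = [[0, -1], [1, 1]].

[[0, -1], [1, 1]]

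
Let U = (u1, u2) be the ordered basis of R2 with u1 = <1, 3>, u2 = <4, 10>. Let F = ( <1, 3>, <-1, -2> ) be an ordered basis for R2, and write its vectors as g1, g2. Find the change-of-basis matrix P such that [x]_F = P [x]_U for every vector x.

[[1, 2], [0, -2]]

Let M have columns uj and N have columns gj. Then for every x, N [x]_F = x = M [x]_U, so P = N^(-1) M.
Since det N = 1, N^(-1) has integer entries; multiplying gives P = [[1, 2], [0, -2]].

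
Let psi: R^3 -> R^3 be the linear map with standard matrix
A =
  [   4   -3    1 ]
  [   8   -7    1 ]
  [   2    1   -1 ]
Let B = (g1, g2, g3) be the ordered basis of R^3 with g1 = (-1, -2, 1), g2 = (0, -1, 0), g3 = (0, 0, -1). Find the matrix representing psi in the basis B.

With P the matrix whose columns are g1, ..., g3, [psi]_B = P^(-1) A P.
Column by column: psi(g1) = A g1 = (3, 7, -5); its B-coordinates (-3, -1, 2) give column 1.
Continuing for each basis vector yields [psi]_B = [[-3, -3, 1], [-1, -1, -1], [2, -2, 0]].

[[-3, -3, 1], [-1, -1, -1], [2, -2, 0]]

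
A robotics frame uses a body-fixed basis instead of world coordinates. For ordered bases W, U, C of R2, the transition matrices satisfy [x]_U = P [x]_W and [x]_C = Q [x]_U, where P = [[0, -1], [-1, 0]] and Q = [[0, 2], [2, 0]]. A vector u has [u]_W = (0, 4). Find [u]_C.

Composing the changes, [u]_C = Q P [u]_W.
Q P = [[-2, 0], [0, -2]]; applying this to (0, 4) gives (0, -8).

(0, -8)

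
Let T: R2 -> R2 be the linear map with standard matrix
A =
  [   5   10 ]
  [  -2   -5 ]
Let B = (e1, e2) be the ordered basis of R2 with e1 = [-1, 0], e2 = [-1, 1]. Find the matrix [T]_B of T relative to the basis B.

The j-th column of [T]_B is [T(ej)]_B.
T(e1) = A e1 = [-5, 2] = 3e1 + 2e2, so column 1 is [3, 2].
Repeating for e2 and assembling the columns gives [[3, -2], [2, -3]].

[[3, -2], [2, -3]]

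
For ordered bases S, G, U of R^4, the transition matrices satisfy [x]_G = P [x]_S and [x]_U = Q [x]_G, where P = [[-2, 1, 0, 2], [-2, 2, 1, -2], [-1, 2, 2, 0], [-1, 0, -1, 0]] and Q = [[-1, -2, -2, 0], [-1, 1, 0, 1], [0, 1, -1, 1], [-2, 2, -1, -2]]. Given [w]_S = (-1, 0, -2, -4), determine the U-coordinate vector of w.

(-4, 17, 14, 25)

First [w]_G = P [w]_S = (-6, 8, -3, 3).
Then [w]_U = Q [w]_G = (-4, 17, 14, 25).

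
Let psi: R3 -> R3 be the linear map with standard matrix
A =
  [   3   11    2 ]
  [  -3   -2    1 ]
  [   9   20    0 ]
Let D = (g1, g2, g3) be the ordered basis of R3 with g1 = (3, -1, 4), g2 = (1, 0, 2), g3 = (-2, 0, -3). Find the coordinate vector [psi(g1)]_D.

(3, -1, 1)

Column 1 of [psi]_D is the D-coordinate vector of psi(g1).
In standard coordinates psi(g1) = A g1 = (6, -3, 7).
Converting to D: (6, -3, 7) = 3g1 - g2 + g3, so the coordinate vector is (3, -1, 1).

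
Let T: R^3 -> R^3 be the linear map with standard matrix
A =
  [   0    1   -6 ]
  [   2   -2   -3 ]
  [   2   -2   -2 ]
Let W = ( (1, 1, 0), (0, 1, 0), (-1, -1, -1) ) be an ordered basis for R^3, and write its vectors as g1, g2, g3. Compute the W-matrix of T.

With P the matrix whose columns are g1, ..., g3, [T]_W = P^(-1) A P.
Column by column: T(g1) = A g1 = (1, 0, 0); its W-coordinates (1, -1, 0) give column 1.
Continuing for each basis vector yields [T]_W = [[1, 3, 3], [-1, -3, -2], [0, 2, -2]].

[[1, 3, 3], [-1, -3, -2], [0, 2, -2]]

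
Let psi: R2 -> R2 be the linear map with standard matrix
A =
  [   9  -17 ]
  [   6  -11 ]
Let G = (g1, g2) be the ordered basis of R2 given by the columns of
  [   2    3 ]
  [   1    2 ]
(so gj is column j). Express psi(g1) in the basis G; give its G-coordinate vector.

Column 1 of [psi]_G is the G-coordinate vector of psi(g1).
In standard coordinates psi(g1) = A g1 = [1, 1].
Converting to G: [1, 1] = -g1 + g2, so the coordinate vector is [-1, 1].

[-1, 1]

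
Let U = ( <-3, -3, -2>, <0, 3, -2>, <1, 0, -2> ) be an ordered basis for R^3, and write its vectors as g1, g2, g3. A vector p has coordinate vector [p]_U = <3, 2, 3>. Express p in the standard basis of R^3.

p = M [p]_U, where M has columns g1, ..., g3.
Carrying out the matrix-vector product, p = <-6, -3, -16>.

<-6, -3, -16>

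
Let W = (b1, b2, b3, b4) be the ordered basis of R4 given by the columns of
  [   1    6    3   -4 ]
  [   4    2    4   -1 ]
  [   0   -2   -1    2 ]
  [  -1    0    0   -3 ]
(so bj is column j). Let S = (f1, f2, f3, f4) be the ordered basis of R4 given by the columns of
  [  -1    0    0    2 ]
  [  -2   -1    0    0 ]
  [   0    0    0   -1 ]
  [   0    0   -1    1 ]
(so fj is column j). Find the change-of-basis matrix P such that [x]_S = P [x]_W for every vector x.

Take x = bj: its W-coordinates are the j-th standard unit vector, so P e_j — column j of P — equals [bj]_S.
b1 = -f1 - 2f2 + f3 + 0·f4, giving column 1 = <-1, -2, 1, 0>; repeating for each j gives P = [[-1, -2, -1, 0], [-2, 2, -2, 1], [1, 2, 1, 1], [0, 2, 1, -2]].

[[-1, -2, -1, 0], [-2, 2, -2, 1], [1, 2, 1, 1], [0, 2, 1, -2]]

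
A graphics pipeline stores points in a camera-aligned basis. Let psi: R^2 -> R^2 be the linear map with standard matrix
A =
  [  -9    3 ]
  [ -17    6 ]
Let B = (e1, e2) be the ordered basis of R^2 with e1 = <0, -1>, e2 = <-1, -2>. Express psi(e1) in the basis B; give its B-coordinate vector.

<0, 3>

Column 1 of [psi]_B is the B-coordinate vector of psi(e1).
In standard coordinates psi(e1) = A e1 = <-3, -6>.
Converting to B: <-3, -6> = 0·e1 + 3e2, so the coordinate vector is <0, 3>.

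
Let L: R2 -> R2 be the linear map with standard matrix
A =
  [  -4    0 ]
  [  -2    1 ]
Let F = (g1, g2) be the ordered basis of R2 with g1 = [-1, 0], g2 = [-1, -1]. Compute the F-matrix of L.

[[-2, -3], [-2, -1]]

Let P have columns g1, g2. Then [L]_F = P^(-1) A P.
Here det P = 1, so P^(-1) is integer; computing A P first and then P^(-1)(A P) gives [[-2, -3], [-2, -1]].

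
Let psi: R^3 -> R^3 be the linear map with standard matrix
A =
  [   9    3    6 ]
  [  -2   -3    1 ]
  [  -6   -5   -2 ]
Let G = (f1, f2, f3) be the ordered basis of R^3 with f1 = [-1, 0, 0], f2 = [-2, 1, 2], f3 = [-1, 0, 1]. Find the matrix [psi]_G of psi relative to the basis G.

[[3, 0, -1], [2, 3, 3], [2, -3, -2]]

The j-th column of [psi]_G is [psi(fj)]_G.
psi(f1) = A f1 = [-9, 2, 6] = 3f1 + 2f2 + 2f3, so column 1 is [3, 2, 2].
Repeating for f2, f3 and assembling the columns gives [[3, 0, -1], [2, 3, 3], [2, -3, -2]].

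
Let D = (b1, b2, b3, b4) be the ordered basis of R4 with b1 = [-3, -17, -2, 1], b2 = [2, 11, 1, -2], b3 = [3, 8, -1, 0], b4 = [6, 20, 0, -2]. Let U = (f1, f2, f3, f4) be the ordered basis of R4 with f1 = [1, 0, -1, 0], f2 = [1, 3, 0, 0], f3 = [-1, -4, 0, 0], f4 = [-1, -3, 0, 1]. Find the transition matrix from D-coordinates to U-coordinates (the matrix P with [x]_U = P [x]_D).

[[2, -1, 1, 0], [-2, -1, 0, 2], [2, -2, -2, -2], [1, -2, 0, -2]]

Column j of P is [bj]_U, since P maps D-coordinates to U-coordinates.
Expressing b1 in U: b1 = 2f1 - 2f2 + 2f3 + f4, so column 1 of P is [2, -2, 2, 1].
Doing the same for each bj gives P = [[2, -1, 1, 0], [-2, -1, 0, 2], [2, -2, -2, -2], [1, -2, 0, -2]].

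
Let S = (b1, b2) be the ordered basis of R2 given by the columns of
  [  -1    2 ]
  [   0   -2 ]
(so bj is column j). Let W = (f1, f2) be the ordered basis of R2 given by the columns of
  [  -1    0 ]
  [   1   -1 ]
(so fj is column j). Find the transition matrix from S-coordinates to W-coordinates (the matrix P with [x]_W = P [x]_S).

Column j of P is [bj]_W, since P maps S-coordinates to W-coordinates.
Expressing b1 in W: b1 = f1 + f2, so column 1 of P is [1, 1].
Doing the same for each bj gives P = [[1, -2], [1, 0]].

[[1, -2], [1, 0]]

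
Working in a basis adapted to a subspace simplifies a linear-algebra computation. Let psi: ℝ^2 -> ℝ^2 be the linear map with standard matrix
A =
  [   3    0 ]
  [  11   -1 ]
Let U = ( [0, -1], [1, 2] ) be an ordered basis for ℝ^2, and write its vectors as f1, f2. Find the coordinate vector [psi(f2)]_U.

[-3, 3]

Compute psi(f2) = A f2 = [3, 9] in standard coordinates.
Then write this in U-coordinates: solve for y in y_1 f1 + y_2 f2 = [3, 9].
This gives y = [-3, 3], which is column 2 of [psi]_U.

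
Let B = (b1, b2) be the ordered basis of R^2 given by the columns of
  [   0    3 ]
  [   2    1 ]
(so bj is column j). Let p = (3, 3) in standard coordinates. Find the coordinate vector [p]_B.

(1, 1)

We seek scalars with c_1 b1 + c_2 b2 = p; equivalently solve M c = p where the columns of M are b1, b2.
System: 0c_1 + 3c_2 = 3, 2c_1 + c_2 = 3; solving gives c_1 = 1, c_2 = 1.
Check: b1 + b2 = (3, 3).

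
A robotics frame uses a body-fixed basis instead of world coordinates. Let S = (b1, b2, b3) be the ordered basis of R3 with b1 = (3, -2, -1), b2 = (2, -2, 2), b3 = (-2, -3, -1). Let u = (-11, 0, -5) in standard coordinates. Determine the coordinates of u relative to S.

(-1, -2, 2)

We seek scalars with c_1 b1 + ... + c_3 b3 = u; equivalently solve M c = u where the columns of M are b1, ..., b3.
Row-reducing the augmented matrix [M | u] gives c = (-1, -2, 2).
Check: -b1 - 2b2 + 2b3 = (-11, 0, -5).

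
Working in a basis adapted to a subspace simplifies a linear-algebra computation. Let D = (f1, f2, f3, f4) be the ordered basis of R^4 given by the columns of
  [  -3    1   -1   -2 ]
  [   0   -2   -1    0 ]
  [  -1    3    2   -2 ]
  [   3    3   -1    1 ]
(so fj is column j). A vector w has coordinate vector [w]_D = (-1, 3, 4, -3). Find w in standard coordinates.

w = M [w]_D, where M has columns f1, ..., f4.
Carrying out the matrix-vector product, w = (8, -10, 24, -1).

(8, -10, 24, -1)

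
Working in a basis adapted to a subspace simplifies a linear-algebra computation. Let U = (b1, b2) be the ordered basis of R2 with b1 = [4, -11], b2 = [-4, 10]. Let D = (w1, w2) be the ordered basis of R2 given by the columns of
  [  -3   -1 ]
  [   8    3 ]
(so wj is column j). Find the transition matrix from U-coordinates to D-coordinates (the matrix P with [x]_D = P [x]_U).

Take x = bj: its U-coordinates are the j-th standard unit vector, so P e_j — column j of P — equals [bj]_D.
b1 = -w1 - w2, giving column 1 = [-1, -1]; repeating for each j gives P = [[-1, 2], [-1, -2]].

[[-1, 2], [-1, -2]]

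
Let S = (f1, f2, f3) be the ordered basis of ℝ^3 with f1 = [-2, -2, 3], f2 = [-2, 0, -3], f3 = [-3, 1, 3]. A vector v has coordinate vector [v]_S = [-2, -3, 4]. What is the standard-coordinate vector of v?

The coordinates say v = -2f1 - 3f2 + 4f3; adding the scaled basis vectors gives [-2, 8, 15].

[-2, 8, 15]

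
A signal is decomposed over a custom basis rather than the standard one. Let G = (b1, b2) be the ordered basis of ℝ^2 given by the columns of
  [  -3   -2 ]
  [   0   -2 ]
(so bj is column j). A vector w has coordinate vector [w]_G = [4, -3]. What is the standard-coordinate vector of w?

By definition w = 4b1 - 3b2.
Summing componentwise gives [-6, 6].

[-6, 6]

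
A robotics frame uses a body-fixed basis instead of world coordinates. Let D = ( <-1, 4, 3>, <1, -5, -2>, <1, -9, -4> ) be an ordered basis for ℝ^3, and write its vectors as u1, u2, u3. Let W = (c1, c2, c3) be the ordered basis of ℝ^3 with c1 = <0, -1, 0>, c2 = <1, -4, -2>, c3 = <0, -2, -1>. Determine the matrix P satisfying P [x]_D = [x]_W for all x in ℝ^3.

[[2, 1, 1], [-1, 1, 1], [-1, 0, 2]]

Column j of P is [uj]_W, since P maps D-coordinates to W-coordinates.
Expressing u1 in W: u1 = 2c1 - c2 - c3, so column 1 of P is <2, -1, -1>.
Doing the same for each uj gives P = [[2, 1, 1], [-1, 1, 1], [-1, 0, 2]].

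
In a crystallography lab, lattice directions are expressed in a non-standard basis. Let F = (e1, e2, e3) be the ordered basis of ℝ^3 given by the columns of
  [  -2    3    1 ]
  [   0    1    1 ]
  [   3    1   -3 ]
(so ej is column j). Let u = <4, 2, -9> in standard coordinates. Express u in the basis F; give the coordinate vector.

<-1, 0, 2>

Write u = c_1 e1 + ... + c_3 e3 and solve for the c_i.
Solving this 3x3 system gives c = (-1, 0, 2).
Check: -e1 + 0·e2 + 2e3 = <4, 2, -9>.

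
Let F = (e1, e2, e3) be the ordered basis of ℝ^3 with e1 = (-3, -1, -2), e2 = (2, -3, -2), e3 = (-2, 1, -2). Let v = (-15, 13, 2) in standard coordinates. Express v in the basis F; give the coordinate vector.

(1, -4, 2)

[v]_F is the unique c with M c = v, where M has columns e1, ..., e3.
Gaussian elimination on [M | v] yields c = (1, -4, 2).
Check: e1 - 4e2 + 2e3 = (-15, 13, 2).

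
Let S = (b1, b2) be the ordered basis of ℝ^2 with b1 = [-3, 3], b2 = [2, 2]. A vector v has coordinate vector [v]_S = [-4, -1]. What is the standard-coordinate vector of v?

[10, -14]

v = M [v]_S, where M has columns b1, b2.
Carrying out the matrix-vector product, v = [10, -14].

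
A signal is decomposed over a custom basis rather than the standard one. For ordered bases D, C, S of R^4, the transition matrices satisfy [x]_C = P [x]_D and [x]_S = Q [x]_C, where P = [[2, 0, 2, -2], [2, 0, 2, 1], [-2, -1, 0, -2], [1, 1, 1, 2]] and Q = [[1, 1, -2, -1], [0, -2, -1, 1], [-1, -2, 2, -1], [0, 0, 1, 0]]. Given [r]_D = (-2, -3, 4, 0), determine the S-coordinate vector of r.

(-5, -16, 3, 7)

Apply P to get C-coordinates (4, 4, 7, -1), then Q to get S-coordinates.
The result is [r]_S = (-5, -16, 3, 7).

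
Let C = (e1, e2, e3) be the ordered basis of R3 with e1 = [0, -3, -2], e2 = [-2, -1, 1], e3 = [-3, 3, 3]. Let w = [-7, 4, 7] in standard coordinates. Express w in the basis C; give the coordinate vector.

We seek scalars with c_1 e1 + ... + c_3 e3 = w; equivalently solve M c = w where the columns of M are e1, ..., e3.
Solving this 3x3 system gives c = (-1, 2, 1).
Check: -e1 + 2e2 + e3 = [-7, 4, 7].

[-1, 2, 1]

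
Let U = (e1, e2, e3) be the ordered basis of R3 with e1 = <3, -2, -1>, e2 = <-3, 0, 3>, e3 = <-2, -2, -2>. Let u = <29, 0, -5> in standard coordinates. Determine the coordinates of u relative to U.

Write u = c_1 e1 + ... + c_3 e3 and solve for the c_i.
Gaussian elimination on [M | u] yields c = (4, -3, -4).
Check: 4e1 - 3e2 - 4e3 = <29, 0, -5>.

<4, -3, -4>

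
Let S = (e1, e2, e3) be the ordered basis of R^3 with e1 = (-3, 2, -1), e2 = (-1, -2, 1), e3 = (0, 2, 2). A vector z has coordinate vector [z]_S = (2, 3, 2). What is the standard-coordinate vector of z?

z = M [z]_S, where M has columns e1, ..., e3.
Carrying out the matrix-vector product, z = (-9, 2, 5).

(-9, 2, 5)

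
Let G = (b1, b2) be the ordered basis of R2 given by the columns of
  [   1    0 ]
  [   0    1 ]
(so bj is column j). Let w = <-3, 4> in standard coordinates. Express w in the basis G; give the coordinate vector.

We seek scalars with c_1 b1 + c_2 b2 = w; equivalently solve M c = w where the columns of M are b1, b2.
System: c_1 + 0c_2 = -3, 0c_1 + c_2 = 4; solving gives c_1 = -3, c_2 = 4.
Check: -3b1 + 4b2 = <-3, 4>.

<-3, 4>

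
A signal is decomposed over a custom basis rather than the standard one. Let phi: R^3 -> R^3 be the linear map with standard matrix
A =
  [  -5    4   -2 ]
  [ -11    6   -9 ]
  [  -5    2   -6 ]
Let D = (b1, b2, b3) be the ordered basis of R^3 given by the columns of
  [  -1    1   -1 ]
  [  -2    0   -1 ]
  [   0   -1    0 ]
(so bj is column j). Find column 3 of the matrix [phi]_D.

Column 3 of [phi]_D is the D-coordinate vector of phi(b3).
In standard coordinates phi(b3) = A b3 = (1, 5, 3).
Converting to D: (1, 5, 3) = -b1 - 3b2 - 3b3, so the coordinate vector is (-1, -3, -3).

(-1, -3, -3)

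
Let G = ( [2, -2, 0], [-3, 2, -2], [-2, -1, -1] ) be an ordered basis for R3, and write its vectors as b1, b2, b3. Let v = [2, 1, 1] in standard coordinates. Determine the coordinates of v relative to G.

We seek scalars with c_1 b1 + ... + c_3 b3 = v; equivalently solve M c = v where the columns of M are b1, ..., b3.
Solving this 3x3 system gives c = (0, 0, -1).
Check: 0·b1 + 0·b2 - b3 = [2, 1, 1].

[0, 0, -1]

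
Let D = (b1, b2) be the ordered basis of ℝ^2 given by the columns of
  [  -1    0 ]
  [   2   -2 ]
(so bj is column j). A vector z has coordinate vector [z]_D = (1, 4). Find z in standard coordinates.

By definition z = b1 + 4b2.
Summing componentwise gives (-1, -6).

(-1, -6)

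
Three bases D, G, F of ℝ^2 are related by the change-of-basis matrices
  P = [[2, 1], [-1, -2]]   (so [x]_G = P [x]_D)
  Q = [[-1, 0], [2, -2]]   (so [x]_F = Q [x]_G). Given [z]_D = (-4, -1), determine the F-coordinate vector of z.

Apply P to get G-coordinates (-9, 6), then Q to get F-coordinates.
The result is [z]_F = (9, -30).

(9, -30)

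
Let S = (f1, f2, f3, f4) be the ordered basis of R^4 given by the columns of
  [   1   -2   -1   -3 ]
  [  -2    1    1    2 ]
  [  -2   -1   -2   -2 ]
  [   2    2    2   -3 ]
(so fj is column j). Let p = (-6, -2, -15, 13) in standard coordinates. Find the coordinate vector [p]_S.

Write p = c_1 f1 + ... + c_4 f4 and solve for the c_i.
Solving this 4x4 system gives c = (4, 3, 1, 1).
Check: 4f1 + 3f2 + f3 + f4 = (-6, -2, -15, 13).

(4, 3, 1, 1)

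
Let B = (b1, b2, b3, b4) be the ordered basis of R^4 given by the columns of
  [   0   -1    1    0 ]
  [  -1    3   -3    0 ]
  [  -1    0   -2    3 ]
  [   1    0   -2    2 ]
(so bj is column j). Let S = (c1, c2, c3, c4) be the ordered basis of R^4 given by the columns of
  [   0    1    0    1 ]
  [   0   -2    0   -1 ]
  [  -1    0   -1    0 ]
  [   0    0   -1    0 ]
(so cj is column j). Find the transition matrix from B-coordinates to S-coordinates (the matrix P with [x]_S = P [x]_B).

[[2, 0, 0, -1], [1, -2, 2, 0], [-1, 0, 2, -2], [-1, 1, -1, 0]]

Take x = bj: its B-coordinates are the j-th standard unit vector, so P e_j — column j of P — equals [bj]_S.
b1 = 2c1 + c2 - c3 - c4, giving column 1 = (2, 1, -1, -1); repeating for each j gives P = [[2, 0, 0, -1], [1, -2, 2, 0], [-1, 0, 2, -2], [-1, 1, -1, 0]].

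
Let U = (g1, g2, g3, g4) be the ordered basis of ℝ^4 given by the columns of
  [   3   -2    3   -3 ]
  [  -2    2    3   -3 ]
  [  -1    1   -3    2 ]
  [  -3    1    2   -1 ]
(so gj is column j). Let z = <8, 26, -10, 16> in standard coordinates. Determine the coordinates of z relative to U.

Write z = c_1 g1 + ... + c_4 g4 and solve for the c_i.
Solving this 4x4 system gives c = (-2, 2, 2, -4).
Check: -2g1 + 2g2 + 2g3 - 4g4 = <8, 26, -10, 16>.

<-2, 2, 2, -4>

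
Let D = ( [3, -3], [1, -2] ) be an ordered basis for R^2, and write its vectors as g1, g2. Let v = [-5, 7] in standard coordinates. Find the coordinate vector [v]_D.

Write v = c_1 g1 + c_2 g2 and solve for the c_i.
System: 3c_1 + c_2 = -5, -3c_1 - 2c_2 = 7; solving gives c_1 = -1, c_2 = -2.
Check: -g1 - 2g2 = [-5, 7].

[-1, -2]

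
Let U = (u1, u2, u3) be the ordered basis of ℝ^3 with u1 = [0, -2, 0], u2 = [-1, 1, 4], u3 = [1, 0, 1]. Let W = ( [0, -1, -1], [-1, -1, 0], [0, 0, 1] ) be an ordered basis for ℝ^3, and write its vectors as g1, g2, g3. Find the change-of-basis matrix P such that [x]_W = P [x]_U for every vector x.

[[2, -2, 1], [0, 1, -1], [2, 2, 2]]

Let M have columns uj and N have columns gj. Then for every x, N [x]_W = x = M [x]_U, so P = N^(-1) M.
Since det N = -1, N^(-1) has integer entries; multiplying gives P = [[2, -2, 1], [0, 1, -1], [2, 2, 2]].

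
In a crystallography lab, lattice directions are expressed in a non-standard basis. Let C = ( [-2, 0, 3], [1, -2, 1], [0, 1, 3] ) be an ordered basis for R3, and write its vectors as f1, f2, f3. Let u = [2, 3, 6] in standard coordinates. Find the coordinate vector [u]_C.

[-1, 0, 3]

We seek scalars with c_1 f1 + ... + c_3 f3 = u; equivalently solve M c = u where the columns of M are f1, ..., f3.
Solving this 3x3 system gives c = (-1, 0, 3).
Check: -f1 + 0·f2 + 3f3 = [2, 3, 6].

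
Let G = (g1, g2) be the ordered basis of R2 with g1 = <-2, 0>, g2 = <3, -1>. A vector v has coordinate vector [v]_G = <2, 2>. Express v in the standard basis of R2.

<2, -2>

The coordinates say v = 2g1 + 2g2; adding the scaled basis vectors gives <2, -2>.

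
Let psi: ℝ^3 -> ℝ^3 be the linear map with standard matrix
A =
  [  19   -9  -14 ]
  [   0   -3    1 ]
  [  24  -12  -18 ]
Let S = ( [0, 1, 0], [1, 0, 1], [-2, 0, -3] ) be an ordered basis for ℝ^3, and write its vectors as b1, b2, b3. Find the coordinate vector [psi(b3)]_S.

Column 3 of [psi]_S is the S-coordinate vector of psi(b3).
In standard coordinates psi(b3) = A b3 = [4, -3, 6].
Converting to S: [4, -3, 6] = -3b1 + 0·b2 - 2b3, so the coordinate vector is [-3, 0, -2].

[-3, 0, -2]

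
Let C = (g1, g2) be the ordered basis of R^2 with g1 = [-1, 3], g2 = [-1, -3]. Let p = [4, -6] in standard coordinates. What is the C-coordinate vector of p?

[-3, -1]

Write p = c_1 g1 + c_2 g2 and solve for the c_i.
System: -c_1 - c_2 = 4, 3c_1 - 3c_2 = -6; solving gives c_1 = -3, c_2 = -1.
Check: -3g1 - g2 = [4, -6].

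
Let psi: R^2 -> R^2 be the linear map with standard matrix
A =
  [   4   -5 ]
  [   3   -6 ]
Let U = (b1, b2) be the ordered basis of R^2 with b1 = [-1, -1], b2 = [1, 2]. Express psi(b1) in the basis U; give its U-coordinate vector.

[1, 2]

Compute psi(b1) = A b1 = [1, 3] in standard coordinates.
Then write this in U-coordinates: solve for y in y_1 b1 + y_2 b2 = [1, 3].
This gives y = [1, 2], which is column 1 of [psi]_U.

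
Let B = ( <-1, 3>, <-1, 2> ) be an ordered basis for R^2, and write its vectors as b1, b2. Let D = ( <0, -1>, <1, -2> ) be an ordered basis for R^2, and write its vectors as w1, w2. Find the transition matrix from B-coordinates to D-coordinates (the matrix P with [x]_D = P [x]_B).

[[-1, 0], [-1, -1]]

Let M have columns bj and N have columns wj. Then for every x, N [x]_D = x = M [x]_B, so P = N^(-1) M.
Since det N = 1, N^(-1) has integer entries; multiplying gives P = [[-1, 0], [-1, -1]].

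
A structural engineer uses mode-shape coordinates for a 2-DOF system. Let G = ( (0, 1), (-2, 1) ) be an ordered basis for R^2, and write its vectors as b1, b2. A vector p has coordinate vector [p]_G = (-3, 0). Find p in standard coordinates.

By definition p = -3b1 + 0·b2.
Summing componentwise gives (0, -3).

(0, -3)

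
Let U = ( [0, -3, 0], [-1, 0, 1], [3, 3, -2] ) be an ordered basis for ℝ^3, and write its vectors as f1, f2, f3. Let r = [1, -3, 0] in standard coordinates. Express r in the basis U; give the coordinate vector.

[2, 2, 1]

We seek scalars with c_1 f1 + ... + c_3 f3 = r; equivalently solve M c = r where the columns of M are f1, ..., f3.
Gaussian elimination on [M | r] yields c = (2, 2, 1).
Check: 2f1 + 2f2 + f3 = [1, -3, 0].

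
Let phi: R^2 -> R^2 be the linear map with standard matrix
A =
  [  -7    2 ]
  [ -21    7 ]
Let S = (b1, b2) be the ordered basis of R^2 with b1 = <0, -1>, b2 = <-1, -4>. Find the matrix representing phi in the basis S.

The j-th column of [phi]_S is [phi(bj)]_S.
phi(b1) = A b1 = <-2, -7> = -b1 + 2b2, so column 1 is <-1, 2>.
Repeating for b2 and assembling the columns gives [[-1, 3], [2, 1]].

[[-1, 3], [2, 1]]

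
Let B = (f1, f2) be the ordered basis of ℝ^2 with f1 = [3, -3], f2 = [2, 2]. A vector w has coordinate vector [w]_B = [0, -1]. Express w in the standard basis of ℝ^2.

w = M [w]_B, where M has columns f1, f2.
Carrying out the matrix-vector product, w = [-2, -2].

[-2, -2]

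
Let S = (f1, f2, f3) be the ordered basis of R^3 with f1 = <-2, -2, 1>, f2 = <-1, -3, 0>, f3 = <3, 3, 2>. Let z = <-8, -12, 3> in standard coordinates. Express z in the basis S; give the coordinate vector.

[z]_S is the unique c with M c = z, where M has columns f1, ..., f3.
Gaussian elimination on [M | z] yields c = (3, 2, 0).
Check: 3f1 + 2f2 + 0·f3 = <-8, -12, 3>.

<3, 2, 0>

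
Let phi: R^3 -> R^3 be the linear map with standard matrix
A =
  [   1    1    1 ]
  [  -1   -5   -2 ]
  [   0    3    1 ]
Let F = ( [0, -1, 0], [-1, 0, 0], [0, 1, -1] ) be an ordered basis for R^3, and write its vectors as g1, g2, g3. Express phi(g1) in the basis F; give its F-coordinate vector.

[-2, 1, 3]

Column 1 of [phi]_F is the F-coordinate vector of phi(g1).
In standard coordinates phi(g1) = A g1 = [-1, 5, -3].
Converting to F: [-1, 5, -3] = -2g1 + g2 + 3g3, so the coordinate vector is [-2, 1, 3].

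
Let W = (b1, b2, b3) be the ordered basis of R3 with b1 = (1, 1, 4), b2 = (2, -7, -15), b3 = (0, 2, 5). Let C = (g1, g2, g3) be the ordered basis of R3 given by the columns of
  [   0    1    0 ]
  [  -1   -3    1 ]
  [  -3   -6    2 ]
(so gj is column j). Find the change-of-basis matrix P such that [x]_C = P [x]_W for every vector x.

[[-2, 1, -1], [1, 2, 0], [2, 0, 1]]

Take x = bj: its W-coordinates are the j-th standard unit vector, so P e_j — column j of P — equals [bj]_C.
b1 = -2g1 + g2 + 2g3, giving column 1 = (-2, 1, 2); repeating for each j gives P = [[-2, 1, -1], [1, 2, 0], [2, 0, 1]].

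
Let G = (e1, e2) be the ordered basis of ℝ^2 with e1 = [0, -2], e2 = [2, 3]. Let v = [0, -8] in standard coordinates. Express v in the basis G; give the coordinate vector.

[4, 0]

We seek scalars with c_1 e1 + c_2 e2 = v; equivalently solve M c = v where the columns of M are e1, e2.
System: 0c_1 + 2c_2 = 0, -2c_1 + 3c_2 = -8; solving gives c_1 = 4, c_2 = 0.
Check: 4e1 + 0·e2 = [0, -8].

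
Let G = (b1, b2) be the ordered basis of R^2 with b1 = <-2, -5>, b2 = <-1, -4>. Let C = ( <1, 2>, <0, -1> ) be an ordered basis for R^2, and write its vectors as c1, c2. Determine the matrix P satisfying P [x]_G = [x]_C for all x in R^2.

Column j of P is [bj]_C, since P maps G-coordinates to C-coordinates.
Expressing b1 in C: b1 = -2c1 + c2, so column 1 of P is <-2, 1>.
Doing the same for each bj gives P = [[-2, -1], [1, 2]].

[[-2, -1], [1, 2]]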